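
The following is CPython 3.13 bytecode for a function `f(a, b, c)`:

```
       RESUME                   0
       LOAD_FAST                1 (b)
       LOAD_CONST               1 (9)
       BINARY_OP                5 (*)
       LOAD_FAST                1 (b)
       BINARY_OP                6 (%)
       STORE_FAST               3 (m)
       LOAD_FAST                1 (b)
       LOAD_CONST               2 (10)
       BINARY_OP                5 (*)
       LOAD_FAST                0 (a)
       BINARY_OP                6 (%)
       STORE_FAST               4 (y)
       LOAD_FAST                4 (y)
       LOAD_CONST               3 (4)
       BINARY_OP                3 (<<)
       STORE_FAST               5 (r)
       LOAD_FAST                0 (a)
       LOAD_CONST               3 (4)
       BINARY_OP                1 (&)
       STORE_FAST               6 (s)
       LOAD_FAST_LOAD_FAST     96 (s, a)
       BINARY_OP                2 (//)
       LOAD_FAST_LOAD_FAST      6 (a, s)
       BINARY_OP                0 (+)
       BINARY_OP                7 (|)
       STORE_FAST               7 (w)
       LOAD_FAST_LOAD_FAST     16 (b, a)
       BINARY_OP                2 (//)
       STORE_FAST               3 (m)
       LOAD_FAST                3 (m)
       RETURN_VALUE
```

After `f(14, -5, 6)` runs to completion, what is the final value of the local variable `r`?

LOAD_FAST b → push -5. Stack: [-5]
LOAD_CONST → push 9. Stack: [-5, 9]
BINARY_OP * → -5 * 9 = -45. Stack: [-45]
LOAD_FAST b → push -5. Stack: [-45, -5]
BINARY_OP % → -45 % -5 = 0. Stack: [0]
STORE_FAST m → m=0. Stack: []
LOAD_FAST b → push -5. Stack: [-5]
LOAD_CONST → push 10. Stack: [-5, 10]
BINARY_OP * → -5 * 10 = -50. Stack: [-50]
LOAD_FAST a → push 14. Stack: [-50, 14]
BINARY_OP % → -50 % 14 = 6. Stack: [6]
STORE_FAST y → y=6. Stack: []
LOAD_FAST y → push 6. Stack: [6]
LOAD_CONST → push 4. Stack: [6, 4]
BINARY_OP << → 6 << 4 = 96. Stack: [96]
STORE_FAST r → r=96. Stack: []
LOAD_FAST a → push 14. Stack: [14]
LOAD_CONST → push 4. Stack: [14, 4]
BINARY_OP & → 14 & 4 = 4. Stack: [4]
STORE_FAST s → s=4. Stack: []
LOAD_FAST_LOAD_FAST s,a → push 4,14. Stack: [4, 14]
BINARY_OP // → 4 // 14 = 0. Stack: [0]
LOAD_FAST_LOAD_FAST a,s → push 14,4. Stack: [0, 14, 4]
BINARY_OP + → 14 + 4 = 18. Stack: [0, 18]
BINARY_OP | → 0 | 18 = 18. Stack: [18]
STORE_FAST w → w=18. Stack: []
LOAD_FAST_LOAD_FAST b,a → push -5,14. Stack: [-5, 14]
BINARY_OP // → -5 // 14 = -1. Stack: [-1]
STORE_FAST m → m=-1. Stack: []
LOAD_FAST m → push -1. Stack: [-1]
RETURN_VALUE → return -1.

96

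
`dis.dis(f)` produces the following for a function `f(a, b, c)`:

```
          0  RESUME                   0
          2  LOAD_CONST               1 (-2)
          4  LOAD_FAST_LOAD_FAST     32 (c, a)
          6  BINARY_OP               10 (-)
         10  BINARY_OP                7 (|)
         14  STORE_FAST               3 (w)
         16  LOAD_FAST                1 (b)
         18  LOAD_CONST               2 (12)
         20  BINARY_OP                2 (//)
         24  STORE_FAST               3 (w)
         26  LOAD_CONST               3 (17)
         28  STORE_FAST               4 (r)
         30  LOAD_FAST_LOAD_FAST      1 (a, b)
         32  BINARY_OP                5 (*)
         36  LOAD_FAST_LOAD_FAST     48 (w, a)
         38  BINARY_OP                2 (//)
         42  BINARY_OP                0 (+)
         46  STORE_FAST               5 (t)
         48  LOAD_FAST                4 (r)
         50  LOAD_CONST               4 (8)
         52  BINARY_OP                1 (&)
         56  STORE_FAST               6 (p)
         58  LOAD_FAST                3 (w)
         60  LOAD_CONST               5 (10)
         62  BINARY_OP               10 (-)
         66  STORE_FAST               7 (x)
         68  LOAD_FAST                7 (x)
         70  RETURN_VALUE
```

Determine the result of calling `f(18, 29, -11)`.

LOAD_CONST → push -2. Stack: [-2]
LOAD_FAST_LOAD_FAST c,a → push -11,18. Stack: [-2, -11, 18]
BINARY_OP - → -11 - 18 = -29. Stack: [-2, -29]
BINARY_OP | → -2 | -29 = -1. Stack: [-1]
STORE_FAST w → w=-1. Stack: []
LOAD_FAST b → push 29. Stack: [29]
LOAD_CONST → push 12. Stack: [29, 12]
BINARY_OP // → 29 // 12 = 2. Stack: [2]
STORE_FAST w → w=2. Stack: []
LOAD_CONST → push 17. Stack: [17]
STORE_FAST r → r=17. Stack: []
LOAD_FAST_LOAD_FAST a,b → push 18,29. Stack: [18, 29]
BINARY_OP * → 18 * 29 = 522. Stack: [522]
LOAD_FAST_LOAD_FAST w,a → push 2,18. Stack: [522, 2, 18]
BINARY_OP // → 2 // 18 = 0. Stack: [522, 0]
BINARY_OP + → 522 + 0 = 522. Stack: [522]
STORE_FAST t → t=522. Stack: []
LOAD_FAST r → push 17. Stack: [17]
LOAD_CONST → push 8. Stack: [17, 8]
BINARY_OP & → 17 & 8 = 0. Stack: [0]
STORE_FAST p → p=0. Stack: []
LOAD_FAST w → push 2. Stack: [2]
LOAD_CONST → push 10. Stack: [2, 10]
BINARY_OP - → 2 - 10 = -8. Stack: [-8]
STORE_FAST x → x=-8. Stack: []
LOAD_FAST x → push -8. Stack: [-8]
RETURN_VALUE → return -8.

-8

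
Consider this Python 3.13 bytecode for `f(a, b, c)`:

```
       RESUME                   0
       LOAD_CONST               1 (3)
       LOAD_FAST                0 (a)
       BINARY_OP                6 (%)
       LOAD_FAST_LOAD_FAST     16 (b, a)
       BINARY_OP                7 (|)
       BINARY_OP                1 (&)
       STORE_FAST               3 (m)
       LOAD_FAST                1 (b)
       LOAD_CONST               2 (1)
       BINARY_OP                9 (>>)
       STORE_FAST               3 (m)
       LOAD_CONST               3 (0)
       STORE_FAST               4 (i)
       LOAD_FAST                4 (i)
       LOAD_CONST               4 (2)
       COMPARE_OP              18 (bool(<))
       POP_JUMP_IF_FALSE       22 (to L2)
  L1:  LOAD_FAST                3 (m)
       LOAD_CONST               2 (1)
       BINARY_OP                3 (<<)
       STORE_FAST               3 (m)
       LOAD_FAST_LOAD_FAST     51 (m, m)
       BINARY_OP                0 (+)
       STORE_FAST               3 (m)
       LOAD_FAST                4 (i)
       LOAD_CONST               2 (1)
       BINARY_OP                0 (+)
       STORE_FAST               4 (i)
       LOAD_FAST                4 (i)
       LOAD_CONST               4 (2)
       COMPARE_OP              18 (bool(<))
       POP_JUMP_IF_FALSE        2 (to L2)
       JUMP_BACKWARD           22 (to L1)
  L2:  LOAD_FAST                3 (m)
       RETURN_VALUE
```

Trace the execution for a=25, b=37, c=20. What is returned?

LOAD_CONST → push 3. Stack: [3]
LOAD_FAST a → push 25. Stack: [3, 25]
BINARY_OP % → 3 % 25 = 3. Stack: [3]
LOAD_FAST_LOAD_FAST b,a → push 37,25. Stack: [3, 37, 25]
BINARY_OP | → 37 | 25 = 61. Stack: [3, 61]
BINARY_OP & → 3 & 61 = 1. Stack: [1]
STORE_FAST m → m=1. Stack: []
LOAD_FAST b → push 37. Stack: [37]
LOAD_CONST → push 1. Stack: [37, 1]
BINARY_OP >> → 37 >> 1 = 18. Stack: [18]
STORE_FAST m → m=18. Stack: []
LOAD_CONST → push 0. Stack: [0]
STORE_FAST i → i=0. Stack: []
LOAD_FAST i → push 0. Stack: [0]
LOAD_CONST → push 2. Stack: [0, 2]
COMPARE_OP bool(<) → 0 vs 2 = True. Stack: [True]
POP_JUMP_IF_FALSE → pop True; no jump. Stack: []
LOAD_FAST m → push 18. Stack: [18]
LOAD_CONST → push 1. Stack: [18, 1]
BINARY_OP << → 18 << 1 = 36. Stack: [36]
STORE_FAST m → m=36. Stack: []
LOAD_FAST_LOAD_FAST m,m → push 36,36. Stack: [36, 36]
BINARY_OP + → 36 + 36 = 72. Stack: [72]
STORE_FAST m → m=72. Stack: []
LOAD_FAST i → push 0. Stack: [0]
LOAD_CONST → push 1. Stack: [0, 1]
BINARY_OP + → 0 + 1 = 1. Stack: [1]
STORE_FAST i → i=1. Stack: []
LOAD_FAST i → push 1. Stack: [1]
LOAD_CONST → push 2. Stack: [1, 2]
COMPARE_OP bool(<) → 1 vs 2 = True. Stack: [True]
POP_JUMP_IF_FALSE → pop True; no jump. Stack: []
LOAD_FAST m → push 72. Stack: [72]
LOAD_CONST → push 1. Stack: [72, 1]
BINARY_OP << → 72 << 1 = 144. Stack: [144]
STORE_FAST m → m=144. Stack: []
LOAD_FAST_LOAD_FAST m,m → push 144,144. Stack: [144, 144]
BINARY_OP + → 144 + 144 = 288. Stack: [288]
STORE_FAST m → m=288. Stack: []
LOAD_FAST i → push 1. Stack: [1]
LOAD_CONST → push 1. Stack: [1, 1]
BINARY_OP + → 1 + 1 = 2. Stack: [2]
STORE_FAST i → i=2. Stack: []
LOAD_FAST i → push 2. Stack: [2]
LOAD_CONST → push 2. Stack: [2, 2]
COMPARE_OP bool(<) → 2 vs 2 = False. Stack: [False]
POP_JUMP_IF_FALSE → pop False; jump. Stack: []
LOAD_FAST m → push 288. Stack: [288]
RETURN_VALUE → return 288.

288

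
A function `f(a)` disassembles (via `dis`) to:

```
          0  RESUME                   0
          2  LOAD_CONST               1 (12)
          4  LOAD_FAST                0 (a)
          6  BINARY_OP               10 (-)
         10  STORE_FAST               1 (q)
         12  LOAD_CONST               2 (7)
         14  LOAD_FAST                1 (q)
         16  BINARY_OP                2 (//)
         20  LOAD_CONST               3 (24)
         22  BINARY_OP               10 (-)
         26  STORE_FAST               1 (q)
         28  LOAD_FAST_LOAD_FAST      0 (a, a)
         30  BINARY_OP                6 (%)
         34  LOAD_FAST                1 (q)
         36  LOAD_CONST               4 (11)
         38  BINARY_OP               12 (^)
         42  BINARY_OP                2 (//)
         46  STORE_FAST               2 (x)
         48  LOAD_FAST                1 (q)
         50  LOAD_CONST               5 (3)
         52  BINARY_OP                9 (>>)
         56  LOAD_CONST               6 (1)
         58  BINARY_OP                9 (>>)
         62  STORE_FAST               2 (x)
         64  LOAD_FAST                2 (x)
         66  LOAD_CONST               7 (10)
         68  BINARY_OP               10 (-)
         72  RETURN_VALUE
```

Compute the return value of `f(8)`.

LOAD_CONST → push 12. Stack: [12]
LOAD_FAST a → push 8. Stack: [12, 8]
BINARY_OP - → 12 - 8 = 4. Stack: [4]
STORE_FAST q → q=4. Stack: []
LOAD_CONST → push 7. Stack: [7]
LOAD_FAST q → push 4. Stack: [7, 4]
BINARY_OP // → 7 // 4 = 1. Stack: [1]
LOAD_CONST → push 24. Stack: [1, 24]
BINARY_OP - → 1 - 24 = -23. Stack: [-23]
STORE_FAST q → q=-23. Stack: []
LOAD_FAST_LOAD_FAST a,a → push 8,8. Stack: [8, 8]
BINARY_OP % → 8 % 8 = 0. Stack: [0]
LOAD_FAST q → push -23. Stack: [0, -23]
LOAD_CONST → push 11. Stack: [0, -23, 11]
BINARY_OP ^ → -23 ^ 11 = -30. Stack: [0, -30]
BINARY_OP // → 0 // -30 = 0. Stack: [0]
STORE_FAST x → x=0. Stack: []
LOAD_FAST q → push -23. Stack: [-23]
LOAD_CONST → push 3. Stack: [-23, 3]
BINARY_OP >> → -23 >> 3 = -3. Stack: [-3]
LOAD_CONST → push 1. Stack: [-3, 1]
BINARY_OP >> → -3 >> 1 = -2. Stack: [-2]
STORE_FAST x → x=-2. Stack: []
LOAD_FAST x → push -2. Stack: [-2]
LOAD_CONST → push 10. Stack: [-2, 10]
BINARY_OP - → -2 - 10 = -12. Stack: [-12]
RETURN_VALUE → return -12.

-12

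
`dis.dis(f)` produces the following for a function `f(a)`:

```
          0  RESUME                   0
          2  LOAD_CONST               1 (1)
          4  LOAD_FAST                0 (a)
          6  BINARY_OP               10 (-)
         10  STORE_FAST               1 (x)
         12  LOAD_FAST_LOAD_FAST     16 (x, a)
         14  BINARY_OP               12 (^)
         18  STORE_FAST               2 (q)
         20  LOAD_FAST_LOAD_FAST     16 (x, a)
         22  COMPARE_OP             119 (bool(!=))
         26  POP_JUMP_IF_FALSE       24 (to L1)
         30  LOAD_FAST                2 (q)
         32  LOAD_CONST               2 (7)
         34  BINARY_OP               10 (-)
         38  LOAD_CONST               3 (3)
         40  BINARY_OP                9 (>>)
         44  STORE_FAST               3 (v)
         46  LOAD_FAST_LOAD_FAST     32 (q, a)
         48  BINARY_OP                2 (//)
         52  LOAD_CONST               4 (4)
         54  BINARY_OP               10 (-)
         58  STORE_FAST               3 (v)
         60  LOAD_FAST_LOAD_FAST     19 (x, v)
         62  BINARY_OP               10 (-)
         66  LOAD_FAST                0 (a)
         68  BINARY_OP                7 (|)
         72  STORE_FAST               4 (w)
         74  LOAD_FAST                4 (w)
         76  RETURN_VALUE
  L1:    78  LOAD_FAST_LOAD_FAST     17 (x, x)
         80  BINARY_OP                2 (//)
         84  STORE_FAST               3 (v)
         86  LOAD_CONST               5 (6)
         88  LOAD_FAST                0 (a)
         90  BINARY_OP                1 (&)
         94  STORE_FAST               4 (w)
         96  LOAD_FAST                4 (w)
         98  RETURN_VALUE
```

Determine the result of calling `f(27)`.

LOAD_CONST → push 1. Stack: [1]
LOAD_FAST a → push 27. Stack: [1, 27]
BINARY_OP - → 1 - 27 = -26. Stack: [-26]
STORE_FAST x → x=-26. Stack: []
LOAD_FAST_LOAD_FAST x,a → push -26,27. Stack: [-26, 27]
BINARY_OP ^ → -26 ^ 27 = -3. Stack: [-3]
STORE_FAST q → q=-3. Stack: []
LOAD_FAST_LOAD_FAST x,a → push -26,27. Stack: [-26, 27]
COMPARE_OP bool(!=) → -26 vs 27 = True. Stack: [True]
POP_JUMP_IF_FALSE → pop True; no jump. Stack: []
LOAD_FAST q → push -3. Stack: [-3]
LOAD_CONST → push 7. Stack: [-3, 7]
BINARY_OP - → -3 - 7 = -10. Stack: [-10]
LOAD_CONST → push 3. Stack: [-10, 3]
BINARY_OP >> → -10 >> 3 = -2. Stack: [-2]
STORE_FAST v → v=-2. Stack: []
LOAD_FAST_LOAD_FAST q,a → push -3,27. Stack: [-3, 27]
BINARY_OP // → -3 // 27 = -1. Stack: [-1]
LOAD_CONST → push 4. Stack: [-1, 4]
BINARY_OP - → -1 - 4 = -5. Stack: [-5]
STORE_FAST v → v=-5. Stack: []
LOAD_FAST_LOAD_FAST x,v → push -26,-5. Stack: [-26, -5]
BINARY_OP - → -26 - -5 = -21. Stack: [-21]
LOAD_FAST a → push 27. Stack: [-21, 27]
BINARY_OP | → -21 | 27 = -5. Stack: [-5]
STORE_FAST w → w=-5. Stack: []
LOAD_FAST w → push -5. Stack: [-5]
RETURN_VALUE → return -5.

-5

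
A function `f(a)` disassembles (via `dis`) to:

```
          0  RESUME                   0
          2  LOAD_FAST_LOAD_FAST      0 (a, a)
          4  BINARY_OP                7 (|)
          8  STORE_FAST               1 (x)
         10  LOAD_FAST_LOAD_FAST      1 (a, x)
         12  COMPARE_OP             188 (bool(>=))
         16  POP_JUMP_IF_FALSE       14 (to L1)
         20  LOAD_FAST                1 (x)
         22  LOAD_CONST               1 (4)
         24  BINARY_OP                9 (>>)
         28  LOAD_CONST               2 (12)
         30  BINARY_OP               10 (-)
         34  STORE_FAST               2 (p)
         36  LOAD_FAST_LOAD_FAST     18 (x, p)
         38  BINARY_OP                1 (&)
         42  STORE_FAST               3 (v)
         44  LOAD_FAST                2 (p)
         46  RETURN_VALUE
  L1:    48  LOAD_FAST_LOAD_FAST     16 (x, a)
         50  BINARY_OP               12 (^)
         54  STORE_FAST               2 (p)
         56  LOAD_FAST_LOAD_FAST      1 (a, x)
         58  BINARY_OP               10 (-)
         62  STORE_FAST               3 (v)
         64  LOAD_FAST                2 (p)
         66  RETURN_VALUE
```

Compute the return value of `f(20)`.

LOAD_FAST_LOAD_FAST a,a → push 20,20. Stack: [20, 20]
BINARY_OP | → 20 | 20 = 20. Stack: [20]
STORE_FAST x → x=20. Stack: []
LOAD_FAST_LOAD_FAST a,x → push 20,20. Stack: [20, 20]
COMPARE_OP bool(>=) → 20 vs 20 = True. Stack: [True]
POP_JUMP_IF_FALSE → pop True; no jump. Stack: []
LOAD_FAST x → push 20. Stack: [20]
LOAD_CONST → push 4. Stack: [20, 4]
BINARY_OP >> → 20 >> 4 = 1. Stack: [1]
LOAD_CONST → push 12. Stack: [1, 12]
BINARY_OP - → 1 - 12 = -11. Stack: [-11]
STORE_FAST p → p=-11. Stack: []
LOAD_FAST_LOAD_FAST x,p → push 20,-11. Stack: [20, -11]
BINARY_OP & → 20 & -11 = 20. Stack: [20]
STORE_FAST v → v=20. Stack: []
LOAD_FAST p → push -11. Stack: [-11]
RETURN_VALUE → return -11.

-11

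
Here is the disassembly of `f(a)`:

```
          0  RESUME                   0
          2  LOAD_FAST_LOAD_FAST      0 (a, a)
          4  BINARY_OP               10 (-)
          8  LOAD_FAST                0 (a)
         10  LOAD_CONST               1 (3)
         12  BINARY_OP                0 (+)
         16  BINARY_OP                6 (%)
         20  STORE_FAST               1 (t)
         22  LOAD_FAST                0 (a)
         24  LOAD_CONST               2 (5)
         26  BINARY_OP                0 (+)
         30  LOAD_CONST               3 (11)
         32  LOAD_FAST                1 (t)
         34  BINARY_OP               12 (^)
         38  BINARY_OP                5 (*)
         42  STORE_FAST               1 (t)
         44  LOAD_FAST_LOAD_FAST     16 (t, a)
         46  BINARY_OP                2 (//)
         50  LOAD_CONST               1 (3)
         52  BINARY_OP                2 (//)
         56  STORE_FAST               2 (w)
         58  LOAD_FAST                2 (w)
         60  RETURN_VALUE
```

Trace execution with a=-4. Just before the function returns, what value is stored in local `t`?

11

LOAD_FAST_LOAD_FAST a,a → push -4,-4. Stack: [-4, -4]
BINARY_OP - → -4 - -4 = 0. Stack: [0]
LOAD_FAST a → push -4. Stack: [0, -4]
LOAD_CONST → push 3. Stack: [0, -4, 3]
BINARY_OP + → -4 + 3 = -1. Stack: [0, -1]
BINARY_OP % → 0 % -1 = 0. Stack: [0]
STORE_FAST t → t=0. Stack: []
LOAD_FAST a → push -4. Stack: [-4]
LOAD_CONST → push 5. Stack: [-4, 5]
BINARY_OP + → -4 + 5 = 1. Stack: [1]
LOAD_CONST → push 11. Stack: [1, 11]
LOAD_FAST t → push 0. Stack: [1, 11, 0]
BINARY_OP ^ → 11 ^ 0 = 11. Stack: [1, 11]
BINARY_OP * → 1 * 11 = 11. Stack: [11]
STORE_FAST t → t=11. Stack: []
LOAD_FAST_LOAD_FAST t,a → push 11,-4. Stack: [11, -4]
BINARY_OP // → 11 // -4 = -3. Stack: [-3]
LOAD_CONST → push 3. Stack: [-3, 3]
BINARY_OP // → -3 // 3 = -1. Stack: [-1]
STORE_FAST w → w=-1. Stack: []
LOAD_FAST w → push -1. Stack: [-1]
RETURN_VALUE → return -1.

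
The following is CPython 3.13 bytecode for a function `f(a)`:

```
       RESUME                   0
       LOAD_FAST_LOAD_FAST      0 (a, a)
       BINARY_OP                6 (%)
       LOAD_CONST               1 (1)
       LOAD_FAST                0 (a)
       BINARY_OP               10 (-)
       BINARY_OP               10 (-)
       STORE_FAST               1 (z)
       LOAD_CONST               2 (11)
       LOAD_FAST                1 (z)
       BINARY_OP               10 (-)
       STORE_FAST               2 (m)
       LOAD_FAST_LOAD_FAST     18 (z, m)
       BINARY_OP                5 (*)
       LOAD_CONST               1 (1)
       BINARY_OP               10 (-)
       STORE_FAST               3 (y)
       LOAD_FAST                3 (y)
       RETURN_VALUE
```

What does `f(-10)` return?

-243

LOAD_FAST_LOAD_FAST a,a → push -10,-10. Stack: [-10, -10]
BINARY_OP % → -10 % -10 = 0. Stack: [0]
LOAD_CONST → push 1. Stack: [0, 1]
LOAD_FAST a → push -10. Stack: [0, 1, -10]
BINARY_OP - → 1 - -10 = 11. Stack: [0, 11]
BINARY_OP - → 0 - 11 = -11. Stack: [-11]
STORE_FAST z → z=-11. Stack: []
LOAD_CONST → push 11. Stack: [11]
LOAD_FAST z → push -11. Stack: [11, -11]
BINARY_OP - → 11 - -11 = 22. Stack: [22]
STORE_FAST m → m=22. Stack: []
LOAD_FAST_LOAD_FAST z,m → push -11,22. Stack: [-11, 22]
BINARY_OP * → -11 * 22 = -242. Stack: [-242]
LOAD_CONST → push 1. Stack: [-242, 1]
BINARY_OP - → -242 - 1 = -243. Stack: [-243]
STORE_FAST y → y=-243. Stack: []
LOAD_FAST y → push -243. Stack: [-243]
RETURN_VALUE → return -243.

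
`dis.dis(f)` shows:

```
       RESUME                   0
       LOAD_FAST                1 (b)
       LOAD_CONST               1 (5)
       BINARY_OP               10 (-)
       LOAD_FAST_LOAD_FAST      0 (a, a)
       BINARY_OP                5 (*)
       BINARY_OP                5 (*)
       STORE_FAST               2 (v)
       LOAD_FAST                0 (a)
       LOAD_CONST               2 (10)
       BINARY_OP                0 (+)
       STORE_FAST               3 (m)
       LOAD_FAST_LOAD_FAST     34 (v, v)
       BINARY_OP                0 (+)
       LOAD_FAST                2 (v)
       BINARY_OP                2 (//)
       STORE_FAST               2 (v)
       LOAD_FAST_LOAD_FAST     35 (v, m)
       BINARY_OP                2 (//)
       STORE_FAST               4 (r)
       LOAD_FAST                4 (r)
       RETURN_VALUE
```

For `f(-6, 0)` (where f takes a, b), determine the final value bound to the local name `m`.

4

LOAD_FAST b → push 0. Stack: [0]
LOAD_CONST → push 5. Stack: [0, 5]
BINARY_OP - → 0 - 5 = -5. Stack: [-5]
LOAD_FAST_LOAD_FAST a,a → push -6,-6. Stack: [-5, -6, -6]
BINARY_OP * → -6 * -6 = 36. Stack: [-5, 36]
BINARY_OP * → -5 * 36 = -180. Stack: [-180]
STORE_FAST v → v=-180. Stack: []
LOAD_FAST a → push -6. Stack: [-6]
LOAD_CONST → push 10. Stack: [-6, 10]
BINARY_OP + → -6 + 10 = 4. Stack: [4]
STORE_FAST m → m=4. Stack: []
LOAD_FAST_LOAD_FAST v,v → push -180,-180. Stack: [-180, -180]
BINARY_OP + → -180 + -180 = -360. Stack: [-360]
LOAD_FAST v → push -180. Stack: [-360, -180]
BINARY_OP // → -360 // -180 = 2. Stack: [2]
STORE_FAST v → v=2. Stack: []
LOAD_FAST_LOAD_FAST v,m → push 2,4. Stack: [2, 4]
BINARY_OP // → 2 // 4 = 0. Stack: [0]
STORE_FAST r → r=0. Stack: []
LOAD_FAST r → push 0. Stack: [0]
RETURN_VALUE → return 0.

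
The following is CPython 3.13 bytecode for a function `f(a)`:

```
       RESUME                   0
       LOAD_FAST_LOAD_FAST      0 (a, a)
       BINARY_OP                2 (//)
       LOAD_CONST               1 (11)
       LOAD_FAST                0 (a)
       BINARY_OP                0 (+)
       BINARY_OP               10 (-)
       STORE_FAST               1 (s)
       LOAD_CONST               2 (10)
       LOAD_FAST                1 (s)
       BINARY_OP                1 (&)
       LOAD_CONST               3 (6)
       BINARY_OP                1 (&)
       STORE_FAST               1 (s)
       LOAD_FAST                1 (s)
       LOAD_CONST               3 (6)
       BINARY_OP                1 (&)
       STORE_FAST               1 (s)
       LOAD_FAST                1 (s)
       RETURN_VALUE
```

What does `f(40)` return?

LOAD_FAST_LOAD_FAST a,a → push 40,40. Stack: [40, 40]
BINARY_OP // → 40 // 40 = 1. Stack: [1]
LOAD_CONST → push 11. Stack: [1, 11]
LOAD_FAST a → push 40. Stack: [1, 11, 40]
BINARY_OP + → 11 + 40 = 51. Stack: [1, 51]
BINARY_OP - → 1 - 51 = -50. Stack: [-50]
STORE_FAST s → s=-50. Stack: []
LOAD_CONST → push 10. Stack: [10]
LOAD_FAST s → push -50. Stack: [10, -50]
BINARY_OP & → 10 & -50 = 10. Stack: [10]
LOAD_CONST → push 6. Stack: [10, 6]
BINARY_OP & → 10 & 6 = 2. Stack: [2]
STORE_FAST s → s=2. Stack: []
LOAD_FAST s → push 2. Stack: [2]
LOAD_CONST → push 6. Stack: [2, 6]
BINARY_OP & → 2 & 6 = 2. Stack: [2]
STORE_FAST s → s=2. Stack: []
LOAD_FAST s → push 2. Stack: [2]
RETURN_VALUE → return 2.

2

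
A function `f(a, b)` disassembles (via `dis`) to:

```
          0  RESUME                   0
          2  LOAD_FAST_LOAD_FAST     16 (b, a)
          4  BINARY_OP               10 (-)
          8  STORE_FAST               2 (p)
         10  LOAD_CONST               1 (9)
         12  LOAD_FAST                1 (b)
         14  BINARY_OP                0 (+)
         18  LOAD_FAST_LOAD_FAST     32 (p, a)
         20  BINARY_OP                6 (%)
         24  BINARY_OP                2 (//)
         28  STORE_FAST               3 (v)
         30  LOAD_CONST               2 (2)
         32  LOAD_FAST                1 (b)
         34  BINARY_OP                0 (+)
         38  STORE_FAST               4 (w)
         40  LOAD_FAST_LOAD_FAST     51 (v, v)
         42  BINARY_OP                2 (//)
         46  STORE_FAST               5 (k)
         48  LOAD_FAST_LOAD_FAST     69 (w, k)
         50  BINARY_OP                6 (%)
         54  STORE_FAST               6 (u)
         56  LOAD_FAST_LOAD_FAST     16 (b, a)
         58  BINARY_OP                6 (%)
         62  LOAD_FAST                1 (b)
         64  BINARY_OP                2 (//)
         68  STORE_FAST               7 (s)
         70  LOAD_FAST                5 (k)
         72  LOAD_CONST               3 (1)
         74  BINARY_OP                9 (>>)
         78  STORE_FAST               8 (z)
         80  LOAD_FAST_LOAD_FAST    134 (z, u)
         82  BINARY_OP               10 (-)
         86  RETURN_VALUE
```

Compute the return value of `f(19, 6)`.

0

LOAD_FAST_LOAD_FAST b,a → push 6,19. Stack: [6, 19]
BINARY_OP - → 6 - 19 = -13. Stack: [-13]
STORE_FAST p → p=-13. Stack: []
LOAD_CONST → push 9. Stack: [9]
LOAD_FAST b → push 6. Stack: [9, 6]
BINARY_OP + → 9 + 6 = 15. Stack: [15]
LOAD_FAST_LOAD_FAST p,a → push -13,19. Stack: [15, -13, 19]
BINARY_OP % → -13 % 19 = 6. Stack: [15, 6]
BINARY_OP // → 15 // 6 = 2. Stack: [2]
STORE_FAST v → v=2. Stack: []
LOAD_CONST → push 2. Stack: [2]
LOAD_FAST b → push 6. Stack: [2, 6]
BINARY_OP + → 2 + 6 = 8. Stack: [8]
STORE_FAST w → w=8. Stack: []
LOAD_FAST_LOAD_FAST v,v → push 2,2. Stack: [2, 2]
BINARY_OP // → 2 // 2 = 1. Stack: [1]
STORE_FAST k → k=1. Stack: []
LOAD_FAST_LOAD_FAST w,k → push 8,1. Stack: [8, 1]
BINARY_OP % → 8 % 1 = 0. Stack: [0]
STORE_FAST u → u=0. Stack: []
LOAD_FAST_LOAD_FAST b,a → push 6,19. Stack: [6, 19]
BINARY_OP % → 6 % 19 = 6. Stack: [6]
LOAD_FAST b → push 6. Stack: [6, 6]
BINARY_OP // → 6 // 6 = 1. Stack: [1]
STORE_FAST s → s=1. Stack: []
LOAD_FAST k → push 1. Stack: [1]
LOAD_CONST → push 1. Stack: [1, 1]
BINARY_OP >> → 1 >> 1 = 0. Stack: [0]
STORE_FAST z → z=0. Stack: []
LOAD_FAST_LOAD_FAST z,u → push 0,0. Stack: [0, 0]
BINARY_OP - → 0 - 0 = 0. Stack: [0]
RETURN_VALUE → return 0.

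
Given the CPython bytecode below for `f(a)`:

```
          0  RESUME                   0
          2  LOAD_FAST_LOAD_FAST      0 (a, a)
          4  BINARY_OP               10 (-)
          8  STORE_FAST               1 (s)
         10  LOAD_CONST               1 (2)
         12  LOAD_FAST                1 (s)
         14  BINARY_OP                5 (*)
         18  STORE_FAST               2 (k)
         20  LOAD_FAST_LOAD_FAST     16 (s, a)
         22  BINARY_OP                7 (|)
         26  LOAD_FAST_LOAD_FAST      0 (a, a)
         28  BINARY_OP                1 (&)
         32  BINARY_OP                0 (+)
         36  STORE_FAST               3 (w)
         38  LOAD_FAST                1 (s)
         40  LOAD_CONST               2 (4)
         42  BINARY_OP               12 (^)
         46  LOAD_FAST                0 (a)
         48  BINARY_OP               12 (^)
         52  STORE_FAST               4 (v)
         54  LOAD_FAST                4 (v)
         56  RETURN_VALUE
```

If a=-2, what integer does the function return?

-6

LOAD_FAST_LOAD_FAST a,a → push -2,-2. Stack: [-2, -2]
BINARY_OP - → -2 - -2 = 0. Stack: [0]
STORE_FAST s → s=0. Stack: []
LOAD_CONST → push 2. Stack: [2]
LOAD_FAST s → push 0. Stack: [2, 0]
BINARY_OP * → 2 * 0 = 0. Stack: [0]
STORE_FAST k → k=0. Stack: []
LOAD_FAST_LOAD_FAST s,a → push 0,-2. Stack: [0, -2]
BINARY_OP | → 0 | -2 = -2. Stack: [-2]
LOAD_FAST_LOAD_FAST a,a → push -2,-2. Stack: [-2, -2, -2]
BINARY_OP & → -2 & -2 = -2. Stack: [-2, -2]
BINARY_OP + → -2 + -2 = -4. Stack: [-4]
STORE_FAST w → w=-4. Stack: []
LOAD_FAST s → push 0. Stack: [0]
LOAD_CONST → push 4. Stack: [0, 4]
BINARY_OP ^ → 0 ^ 4 = 4. Stack: [4]
LOAD_FAST a → push -2. Stack: [4, -2]
BINARY_OP ^ → 4 ^ -2 = -6. Stack: [-6]
STORE_FAST v → v=-6. Stack: []
LOAD_FAST v → push -6. Stack: [-6]
RETURN_VALUE → return -6.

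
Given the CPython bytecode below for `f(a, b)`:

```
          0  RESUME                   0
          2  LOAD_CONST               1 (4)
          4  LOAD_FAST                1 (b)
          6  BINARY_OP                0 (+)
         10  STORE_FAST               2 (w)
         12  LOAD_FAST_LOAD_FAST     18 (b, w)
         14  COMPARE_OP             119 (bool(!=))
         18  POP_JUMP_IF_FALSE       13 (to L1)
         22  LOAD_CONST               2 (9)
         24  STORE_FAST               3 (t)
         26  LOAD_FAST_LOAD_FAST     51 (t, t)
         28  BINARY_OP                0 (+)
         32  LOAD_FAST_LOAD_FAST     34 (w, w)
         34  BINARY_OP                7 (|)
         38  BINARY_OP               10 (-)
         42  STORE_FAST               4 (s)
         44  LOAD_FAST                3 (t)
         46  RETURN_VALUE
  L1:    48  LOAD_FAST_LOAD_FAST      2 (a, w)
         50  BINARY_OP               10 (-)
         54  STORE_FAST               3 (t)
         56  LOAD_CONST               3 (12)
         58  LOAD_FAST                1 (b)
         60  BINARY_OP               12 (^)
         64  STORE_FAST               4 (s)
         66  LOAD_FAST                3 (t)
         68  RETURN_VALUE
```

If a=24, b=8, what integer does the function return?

9

LOAD_CONST → push 4. Stack: [4]
LOAD_FAST b → push 8. Stack: [4, 8]
BINARY_OP + → 4 + 8 = 12. Stack: [12]
STORE_FAST w → w=12. Stack: []
LOAD_FAST_LOAD_FAST b,w → push 8,12. Stack: [8, 12]
COMPARE_OP bool(!=) → 8 vs 12 = True. Stack: [True]
POP_JUMP_IF_FALSE → pop True; no jump. Stack: []
LOAD_CONST → push 9. Stack: [9]
STORE_FAST t → t=9. Stack: []
LOAD_FAST_LOAD_FAST t,t → push 9,9. Stack: [9, 9]
BINARY_OP + → 9 + 9 = 18. Stack: [18]
LOAD_FAST_LOAD_FAST w,w → push 12,12. Stack: [18, 12, 12]
BINARY_OP | → 12 | 12 = 12. Stack: [18, 12]
BINARY_OP - → 18 - 12 = 6. Stack: [6]
STORE_FAST s → s=6. Stack: []
LOAD_FAST t → push 9. Stack: [9]
RETURN_VALUE → return 9.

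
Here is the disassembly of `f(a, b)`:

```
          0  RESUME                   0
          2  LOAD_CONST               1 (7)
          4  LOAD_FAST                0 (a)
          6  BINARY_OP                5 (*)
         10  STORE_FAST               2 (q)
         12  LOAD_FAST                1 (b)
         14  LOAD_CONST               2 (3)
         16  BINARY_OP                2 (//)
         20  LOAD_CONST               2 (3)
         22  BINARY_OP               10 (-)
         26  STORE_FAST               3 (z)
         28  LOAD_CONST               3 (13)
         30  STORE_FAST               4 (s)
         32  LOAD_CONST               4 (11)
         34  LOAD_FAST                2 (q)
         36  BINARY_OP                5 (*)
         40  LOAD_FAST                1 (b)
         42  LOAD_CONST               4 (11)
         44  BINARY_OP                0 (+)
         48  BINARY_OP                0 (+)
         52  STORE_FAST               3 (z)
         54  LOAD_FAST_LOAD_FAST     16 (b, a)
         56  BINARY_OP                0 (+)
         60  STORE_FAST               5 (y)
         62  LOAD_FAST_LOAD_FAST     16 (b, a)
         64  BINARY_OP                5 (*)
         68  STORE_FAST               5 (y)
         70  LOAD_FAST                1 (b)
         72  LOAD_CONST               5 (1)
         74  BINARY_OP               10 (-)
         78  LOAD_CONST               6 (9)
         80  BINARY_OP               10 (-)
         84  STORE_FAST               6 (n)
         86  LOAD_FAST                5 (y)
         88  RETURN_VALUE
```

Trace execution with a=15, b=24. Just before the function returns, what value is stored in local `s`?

LOAD_CONST → push 7. Stack: [7]
LOAD_FAST a → push 15. Stack: [7, 15]
BINARY_OP * → 7 * 15 = 105. Stack: [105]
STORE_FAST q → q=105. Stack: []
LOAD_FAST b → push 24. Stack: [24]
LOAD_CONST → push 3. Stack: [24, 3]
BINARY_OP // → 24 // 3 = 8. Stack: [8]
LOAD_CONST → push 3. Stack: [8, 3]
BINARY_OP - → 8 - 3 = 5. Stack: [5]
STORE_FAST z → z=5. Stack: []
LOAD_CONST → push 13. Stack: [13]
STORE_FAST s → s=13. Stack: []
LOAD_CONST → push 11. Stack: [11]
LOAD_FAST q → push 105. Stack: [11, 105]
BINARY_OP * → 11 * 105 = 1155. Stack: [1155]
LOAD_FAST b → push 24. Stack: [1155, 24]
LOAD_CONST → push 11. Stack: [1155, 24, 11]
BINARY_OP + → 24 + 11 = 35. Stack: [1155, 35]
BINARY_OP + → 1155 + 35 = 1190. Stack: [1190]
STORE_FAST z → z=1190. Stack: []
LOAD_FAST_LOAD_FAST b,a → push 24,15. Stack: [24, 15]
BINARY_OP + → 24 + 15 = 39. Stack: [39]
STORE_FAST y → y=39. Stack: []
LOAD_FAST_LOAD_FAST b,a → push 24,15. Stack: [24, 15]
BINARY_OP * → 24 * 15 = 360. Stack: [360]
STORE_FAST y → y=360. Stack: []
LOAD_FAST b → push 24. Stack: [24]
LOAD_CONST → push 1. Stack: [24, 1]
BINARY_OP - → 24 - 1 = 23. Stack: [23]
LOAD_CONST → push 9. Stack: [23, 9]
BINARY_OP - → 23 - 9 = 14. Stack: [14]
STORE_FAST n → n=14. Stack: []
LOAD_FAST y → push 360. Stack: [360]
RETURN_VALUE → return 360.

13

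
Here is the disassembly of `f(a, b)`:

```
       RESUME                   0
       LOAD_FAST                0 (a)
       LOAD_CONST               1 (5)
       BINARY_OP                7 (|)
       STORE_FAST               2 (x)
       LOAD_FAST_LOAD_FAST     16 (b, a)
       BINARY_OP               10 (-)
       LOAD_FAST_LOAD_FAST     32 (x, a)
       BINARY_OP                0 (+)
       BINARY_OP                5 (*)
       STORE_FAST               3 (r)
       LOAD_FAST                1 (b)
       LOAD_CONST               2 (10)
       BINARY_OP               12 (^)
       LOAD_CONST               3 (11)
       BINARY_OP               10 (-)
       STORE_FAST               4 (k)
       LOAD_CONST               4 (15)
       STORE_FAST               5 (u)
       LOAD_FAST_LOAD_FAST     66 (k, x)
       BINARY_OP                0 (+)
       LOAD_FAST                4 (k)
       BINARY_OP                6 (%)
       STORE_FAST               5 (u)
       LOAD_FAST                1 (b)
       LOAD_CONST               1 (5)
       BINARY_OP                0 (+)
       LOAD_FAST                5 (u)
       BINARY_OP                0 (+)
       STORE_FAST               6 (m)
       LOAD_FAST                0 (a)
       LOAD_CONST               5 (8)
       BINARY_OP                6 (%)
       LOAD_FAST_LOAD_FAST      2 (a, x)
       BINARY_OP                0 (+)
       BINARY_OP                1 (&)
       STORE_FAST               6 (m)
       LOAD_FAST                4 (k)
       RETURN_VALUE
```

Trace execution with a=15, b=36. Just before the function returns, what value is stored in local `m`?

LOAD_FAST a → push 15. Stack: [15]
LOAD_CONST → push 5. Stack: [15, 5]
BINARY_OP | → 15 | 5 = 15. Stack: [15]
STORE_FAST x → x=15. Stack: []
LOAD_FAST_LOAD_FAST b,a → push 36,15. Stack: [36, 15]
BINARY_OP - → 36 - 15 = 21. Stack: [21]
LOAD_FAST_LOAD_FAST x,a → push 15,15. Stack: [21, 15, 15]
BINARY_OP + → 15 + 15 = 30. Stack: [21, 30]
BINARY_OP * → 21 * 30 = 630. Stack: [630]
STORE_FAST r → r=630. Stack: []
LOAD_FAST b → push 36. Stack: [36]
LOAD_CONST → push 10. Stack: [36, 10]
BINARY_OP ^ → 36 ^ 10 = 46. Stack: [46]
LOAD_CONST → push 11. Stack: [46, 11]
BINARY_OP - → 46 - 11 = 35. Stack: [35]
STORE_FAST k → k=35. Stack: []
LOAD_CONST → push 15. Stack: [15]
STORE_FAST u → u=15. Stack: []
LOAD_FAST_LOAD_FAST k,x → push 35,15. Stack: [35, 15]
BINARY_OP + → 35 + 15 = 50. Stack: [50]
LOAD_FAST k → push 35. Stack: [50, 35]
BINARY_OP % → 50 % 35 = 15. Stack: [15]
STORE_FAST u → u=15. Stack: []
LOAD_FAST b → push 36. Stack: [36]
LOAD_CONST → push 5. Stack: [36, 5]
BINARY_OP + → 36 + 5 = 41. Stack: [41]
LOAD_FAST u → push 15. Stack: [41, 15]
BINARY_OP + → 41 + 15 = 56. Stack: [56]
STORE_FAST m → m=56. Stack: []
LOAD_FAST a → push 15. Stack: [15]
LOAD_CONST → push 8. Stack: [15, 8]
BINARY_OP % → 15 % 8 = 7. Stack: [7]
LOAD_FAST_LOAD_FAST a,x → push 15,15. Stack: [7, 15, 15]
BINARY_OP + → 15 + 15 = 30. Stack: [7, 30]
BINARY_OP & → 7 & 30 = 6. Stack: [6]
STORE_FAST m → m=6. Stack: []
LOAD_FAST k → push 35. Stack: [35]
RETURN_VALUE → return 35.

6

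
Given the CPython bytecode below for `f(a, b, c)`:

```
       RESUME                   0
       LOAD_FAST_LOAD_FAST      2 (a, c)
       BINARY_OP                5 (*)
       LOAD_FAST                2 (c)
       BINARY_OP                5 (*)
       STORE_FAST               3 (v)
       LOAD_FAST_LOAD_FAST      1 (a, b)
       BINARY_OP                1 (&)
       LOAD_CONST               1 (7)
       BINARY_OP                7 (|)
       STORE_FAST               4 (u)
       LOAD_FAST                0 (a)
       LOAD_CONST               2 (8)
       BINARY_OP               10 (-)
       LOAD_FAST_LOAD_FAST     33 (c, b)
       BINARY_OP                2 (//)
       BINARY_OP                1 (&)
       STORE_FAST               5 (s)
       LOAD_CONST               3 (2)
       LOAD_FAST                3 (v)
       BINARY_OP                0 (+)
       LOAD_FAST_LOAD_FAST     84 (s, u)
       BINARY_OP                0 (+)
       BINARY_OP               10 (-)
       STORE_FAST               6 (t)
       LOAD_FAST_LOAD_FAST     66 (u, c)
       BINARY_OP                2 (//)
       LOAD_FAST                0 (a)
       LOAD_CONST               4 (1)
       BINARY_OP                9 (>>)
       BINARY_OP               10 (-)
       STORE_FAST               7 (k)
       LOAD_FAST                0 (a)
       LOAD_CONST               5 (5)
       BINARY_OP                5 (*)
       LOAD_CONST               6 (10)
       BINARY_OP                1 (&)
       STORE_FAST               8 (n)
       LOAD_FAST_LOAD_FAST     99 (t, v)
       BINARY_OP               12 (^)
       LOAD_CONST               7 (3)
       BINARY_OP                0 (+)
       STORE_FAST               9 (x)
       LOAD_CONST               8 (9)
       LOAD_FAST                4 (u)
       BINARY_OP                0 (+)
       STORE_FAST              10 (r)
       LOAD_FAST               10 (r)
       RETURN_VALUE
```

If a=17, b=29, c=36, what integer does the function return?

32

LOAD_FAST_LOAD_FAST a,c → push 17,36. Stack: [17, 36]
BINARY_OP * → 17 * 36 = 612. Stack: [612]
LOAD_FAST c → push 36. Stack: [612, 36]
BINARY_OP * → 612 * 36 = 22032. Stack: [22032]
STORE_FAST v → v=22032. Stack: []
LOAD_FAST_LOAD_FAST a,b → push 17,29. Stack: [17, 29]
BINARY_OP & → 17 & 29 = 17. Stack: [17]
LOAD_CONST → push 7. Stack: [17, 7]
BINARY_OP | → 17 | 7 = 23. Stack: [23]
STORE_FAST u → u=23. Stack: []
LOAD_FAST a → push 17. Stack: [17]
LOAD_CONST → push 8. Stack: [17, 8]
BINARY_OP - → 17 - 8 = 9. Stack: [9]
LOAD_FAST_LOAD_FAST c,b → push 36,29. Stack: [9, 36, 29]
BINARY_OP // → 36 // 29 = 1. Stack: [9, 1]
BINARY_OP & → 9 & 1 = 1. Stack: [1]
STORE_FAST s → s=1. Stack: []
LOAD_CONST → push 2. Stack: [2]
LOAD_FAST v → push 22032. Stack: [2, 22032]
BINARY_OP + → 2 + 22032 = 22034. Stack: [22034]
LOAD_FAST_LOAD_FAST s,u → push 1,23. Stack: [22034, 1, 23]
BINARY_OP + → 1 + 23 = 24. Stack: [22034, 24]
BINARY_OP - → 22034 - 24 = 22010. Stack: [22010]
STORE_FAST t → t=22010. Stack: []
LOAD_FAST_LOAD_FAST u,c → push 23,36. Stack: [23, 36]
BINARY_OP // → 23 // 36 = 0. Stack: [0]
LOAD_FAST a → push 17. Stack: [0, 17]
LOAD_CONST → push 1. Stack: [0, 17, 1]
BINARY_OP >> → 17 >> 1 = 8. Stack: [0, 8]
BINARY_OP - → 0 - 8 = -8. Stack: [-8]
STORE_FAST k → k=-8. Stack: []
LOAD_FAST a → push 17. Stack: [17]
LOAD_CONST → push 5. Stack: [17, 5]
BINARY_OP * → 17 * 5 = 85. Stack: [85]
LOAD_CONST → push 10. Stack: [85, 10]
BINARY_OP & → 85 & 10 = 0. Stack: [0]
STORE_FAST n → n=0. Stack: []
LOAD_FAST_LOAD_FAST t,v → push 22010,22032. Stack: [22010, 22032]
BINARY_OP ^ → 22010 ^ 22032 = 1002. Stack: [1002]
LOAD_CONST → push 3. Stack: [1002, 3]
BINARY_OP + → 1002 + 3 = 1005. Stack: [1005]
STORE_FAST x → x=1005. Stack: []
LOAD_CONST → push 9. Stack: [9]
LOAD_FAST u → push 23. Stack: [9, 23]
BINARY_OP + → 9 + 23 = 32. Stack: [32]
STORE_FAST r → r=32. Stack: []
LOAD_FAST r → push 32. Stack: [32]
RETURN_VALUE → return 32.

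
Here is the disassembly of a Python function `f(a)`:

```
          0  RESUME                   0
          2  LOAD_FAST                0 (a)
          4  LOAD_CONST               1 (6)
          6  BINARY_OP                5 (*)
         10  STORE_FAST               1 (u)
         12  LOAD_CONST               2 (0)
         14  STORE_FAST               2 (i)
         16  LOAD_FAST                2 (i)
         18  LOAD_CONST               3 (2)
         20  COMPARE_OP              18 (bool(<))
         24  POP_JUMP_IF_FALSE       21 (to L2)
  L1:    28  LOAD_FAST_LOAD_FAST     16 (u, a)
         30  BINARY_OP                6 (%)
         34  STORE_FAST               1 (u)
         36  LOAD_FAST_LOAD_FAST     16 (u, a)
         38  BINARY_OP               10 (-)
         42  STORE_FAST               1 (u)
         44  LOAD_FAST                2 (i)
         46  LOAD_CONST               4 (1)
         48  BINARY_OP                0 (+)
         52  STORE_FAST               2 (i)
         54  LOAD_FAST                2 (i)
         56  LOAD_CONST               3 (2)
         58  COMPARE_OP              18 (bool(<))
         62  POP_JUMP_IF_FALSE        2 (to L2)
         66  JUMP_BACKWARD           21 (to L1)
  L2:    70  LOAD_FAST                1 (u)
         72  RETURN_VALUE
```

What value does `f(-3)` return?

LOAD_FAST a → push -3. Stack: [-3]
LOAD_CONST → push 6. Stack: [-3, 6]
BINARY_OP * → -3 * 6 = -18. Stack: [-18]
STORE_FAST u → u=-18. Stack: []
LOAD_CONST → push 0. Stack: [0]
STORE_FAST i → i=0. Stack: []
LOAD_FAST i → push 0. Stack: [0]
LOAD_CONST → push 2. Stack: [0, 2]
COMPARE_OP bool(<) → 0 vs 2 = True. Stack: [True]
POP_JUMP_IF_FALSE → pop True; no jump. Stack: []
LOAD_FAST_LOAD_FAST u,a → push -18,-3. Stack: [-18, -3]
BINARY_OP % → -18 % -3 = 0. Stack: [0]
STORE_FAST u → u=0. Stack: []
LOAD_FAST_LOAD_FAST u,a → push 0,-3. Stack: [0, -3]
BINARY_OP - → 0 - -3 = 3. Stack: [3]
STORE_FAST u → u=3. Stack: []
LOAD_FAST i → push 0. Stack: [0]
LOAD_CONST → push 1. Stack: [0, 1]
BINARY_OP + → 0 + 1 = 1. Stack: [1]
STORE_FAST i → i=1. Stack: []
LOAD_FAST i → push 1. Stack: [1]
LOAD_CONST → push 2. Stack: [1, 2]
COMPARE_OP bool(<) → 1 vs 2 = True. Stack: [True]
POP_JUMP_IF_FALSE → pop True; no jump. Stack: []
LOAD_FAST_LOAD_FAST u,a → push 3,-3. Stack: [3, -3]
BINARY_OP % → 3 % -3 = 0. Stack: [0]
STORE_FAST u → u=0. Stack: []
LOAD_FAST_LOAD_FAST u,a → push 0,-3. Stack: [0, -3]
BINARY_OP - → 0 - -3 = 3. Stack: [3]
STORE_FAST u → u=3. Stack: []
LOAD_FAST i → push 1. Stack: [1]
LOAD_CONST → push 1. Stack: [1, 1]
BINARY_OP + → 1 + 1 = 2. Stack: [2]
STORE_FAST i → i=2. Stack: []
LOAD_FAST i → push 2. Stack: [2]
LOAD_CONST → push 2. Stack: [2, 2]
COMPARE_OP bool(<) → 2 vs 2 = False. Stack: [False]
POP_JUMP_IF_FALSE → pop False; jump. Stack: []
LOAD_FAST u → push 3. Stack: [3]
RETURN_VALUE → return 3.

3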